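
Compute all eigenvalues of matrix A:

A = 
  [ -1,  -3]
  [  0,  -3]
tr(A) = -4, det(A) = 3
Characteristic polynomial: λ² - tr(A)λ + det(A) = λ² + 4λ + 3
λ² + 4λ + 3 = (λ + 3)(λ + 1)

λ = -1, -3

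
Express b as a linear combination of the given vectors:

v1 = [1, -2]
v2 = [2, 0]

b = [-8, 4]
c1 = -2, c2 = -3

b = -2·v1 + -3·v2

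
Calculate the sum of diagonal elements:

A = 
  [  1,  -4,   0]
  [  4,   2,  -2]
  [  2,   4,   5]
8

tr(A) = 1 + 2 + 5 = 8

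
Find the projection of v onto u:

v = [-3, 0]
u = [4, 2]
proj_u(v) = [-12/5, -6/5]

v·u = (-3)(4) + (0)(2) = -12
u·u = (4)² + (2)² = 20
proj_u(v) = (v·u / u·u) × u = (-12/20) × u = (-3/5) × u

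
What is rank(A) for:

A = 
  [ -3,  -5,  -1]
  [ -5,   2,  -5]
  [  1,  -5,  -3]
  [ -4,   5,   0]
Row reduce:
R2 → R2 - (5/3)·R1
R3 → R3 + (1/3)·R1
R4 → R4 - (4/3)·R1
R3 → R3 + (20/31)·R2
R4 → R4 - (35/31)·R2
R4 → R4 + (79/85)·R3
REF = 
  [     -3,      -5,      -1]
  [      0,    31/3,   -10/3]
  [      0,       0, -170/31]
  [      0,       0,       0]
Pivot columns: 1, 2, 3 → 3 pivots.

rank(A) = 3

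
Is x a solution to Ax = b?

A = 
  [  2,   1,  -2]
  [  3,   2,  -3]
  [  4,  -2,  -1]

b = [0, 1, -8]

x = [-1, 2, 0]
Yes

Ax = [0, 1, -8] = b ✓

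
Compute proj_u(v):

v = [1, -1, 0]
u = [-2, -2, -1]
v·u = (1)(-2) + (-1)(-2) + (0)(-1) = 0
u·u = (-2)² + (-2)² + (-1)² = 9
proj_u(v) = (v·u / u·u) × u = (0/9) × u = (0) × u

proj_u(v) = [0, 0, 0]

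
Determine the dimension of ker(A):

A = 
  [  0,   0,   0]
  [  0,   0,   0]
nullity(A) = 3

Row reduce:
(no row operations needed)
REF = 
  [  0,   0,   0]
  [  0,   0,   0]
Pivot columns: none → 0 pivots.
rank(A) = 0, so nullity(A) = 3 - 0 = 3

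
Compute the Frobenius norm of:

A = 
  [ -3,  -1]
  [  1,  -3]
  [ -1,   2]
||A||_F = 5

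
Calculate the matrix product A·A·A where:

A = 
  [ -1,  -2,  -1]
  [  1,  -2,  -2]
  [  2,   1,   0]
A^3 = 
  [ 18,   1,  -7]
  [ 13,  17,   7]
  [-13,  10,  13]

A² = A·A:
A²[1,1] = (-1)(-1) + (-2)(1) + (-1)(2) = -3
A²[1,2] = (-1)(-2) + (-2)(-2) + (-1)(1) = 5
A²[1,3] = (-1)(-1) + (-2)(-2) + (-1)(0) = 5
A²[2,1] = (1)(-1) + (-2)(1) + (-2)(2) = -7
A²[2,2] = (1)(-2) + (-2)(-2) + (-2)(1) = 0
A²[2,3] = (1)(-1) + (-2)(-2) + (-2)(0) = 3
A²[3,1] = (2)(-1) + (1)(1) + (0)(2) = -1
A²[3,2] = (2)(-2) + (1)(-2) + (0)(1) = -6
A²[3,3] = (2)(-1) + (1)(-2) + (0)(0) = -4
A² = 
  [ -3,   5,   5]
  [ -7,   0,   3]
  [ -1,  -6,  -4]

A^3 = A^2·A:
A^3[1,1] = (-3)(-1) + (5)(1) + (5)(2) = 18
A^3[1,2] = (-3)(-2) + (5)(-2) + (5)(1) = 1
A^3[1,3] = (-3)(-1) + (5)(-2) + (5)(0) = -7
A^3[2,1] = (-7)(-1) + (0)(1) + (3)(2) = 13
A^3[2,2] = (-7)(-2) + (0)(-2) + (3)(1) = 17
A^3[2,3] = (-7)(-1) + (0)(-2) + (3)(0) = 7
A^3[3,1] = (-1)(-1) + (-6)(1) + (-4)(2) = -13
A^3[3,2] = (-1)(-2) + (-6)(-2) + (-4)(1) = 10
A^3[3,3] = (-1)(-1) + (-6)(-2) + (-4)(0) = 13
A^3 = 
  [ 18,   1,  -7]
  [ 13,  17,   7]
  [-13,  10,  13]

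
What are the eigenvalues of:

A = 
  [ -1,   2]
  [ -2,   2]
λ = (1 + i√7)/2, (1 - i√7)/2  (≈ 0.5 + 1.323i, 0.5 - 1.323i)

tr(A) = 1, det(A) = 2
Characteristic polynomial: λ² - tr(A)λ + det(A) = λ² - λ + 2
λ² - λ + 2 = 0  ⇒  λ = (1 ± √((-1)² - 4·(2)))/2 = (1 ± √(-7))/2
  = (1 + i√7)/2,  (1 - i√7)/2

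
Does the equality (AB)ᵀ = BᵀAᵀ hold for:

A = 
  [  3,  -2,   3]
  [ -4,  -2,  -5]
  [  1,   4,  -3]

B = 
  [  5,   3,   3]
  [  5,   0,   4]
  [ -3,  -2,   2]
Yes

(AB)ᵀ = 
  [ -4, -15,  34]
  [  3,  -2,   9]
  [  7, -30,  13]

BᵀAᵀ = 
  [ -4, -15,  34]
  [  3,  -2,   9]
  [  7, -30,  13]

Both sides are equal — this is the standard identity (AB)ᵀ = BᵀAᵀ, which holds for all A, B.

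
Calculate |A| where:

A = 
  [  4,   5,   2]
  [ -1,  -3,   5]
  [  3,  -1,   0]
115

Cofactor expansion along row 1:
det(A) = (4)·((-3)(0) - (5)(-1)) - (5)·((-1)(0) - (5)(3)) + (2)·((-1)(-1) - (-3)(3))
  = (4)(5) - (5)(-15) + (2)(10)
  = 115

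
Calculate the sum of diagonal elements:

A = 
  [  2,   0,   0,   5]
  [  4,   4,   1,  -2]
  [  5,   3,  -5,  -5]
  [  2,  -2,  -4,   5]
6

tr(A) = 2 + 4 + -5 + 5 = 6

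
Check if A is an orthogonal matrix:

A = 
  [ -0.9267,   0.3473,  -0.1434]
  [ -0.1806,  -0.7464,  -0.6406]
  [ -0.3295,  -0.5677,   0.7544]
Yes

AᵀA = 
  [  1,   0,   0]
  [  0,   1,   0.0001]
  [  0,   0.0001,   1.0001]
≈ I (equal to I up to the 4-dp rounding of the entries)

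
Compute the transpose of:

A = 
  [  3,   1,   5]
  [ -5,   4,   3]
Aᵀ = 
  [  3,  -5]
  [  1,   4]
  [  5,   3]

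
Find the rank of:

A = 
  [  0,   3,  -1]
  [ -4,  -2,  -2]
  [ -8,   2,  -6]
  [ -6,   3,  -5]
Row reduce:
Swap R1 ↔ R2
R3 → R3 - (2)·R1
R4 → R4 - (3/2)·R1
R3 → R3 - (2)·R2
R4 → R4 - (2)·R2
REF = 
  [ -4,  -2,  -2]
  [  0,   3,  -1]
  [  0,   0,   0]
  [  0,   0,   0]
Pivot columns: 1, 2 → 2 pivots.

rank(A) = 2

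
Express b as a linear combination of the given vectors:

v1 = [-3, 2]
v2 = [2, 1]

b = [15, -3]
c1 = -3, c2 = 3

b = -3·v1 + 3·v2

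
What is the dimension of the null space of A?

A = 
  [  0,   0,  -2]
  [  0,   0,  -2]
nullity(A) = 2

Row reduce:
R2 → R2 - (1)·R1
REF = 
  [  0,   0,  -2]
  [  0,   0,   0]
Pivot columns: 3 → 1 pivot.
rank(A) = 1, so nullity(A) = 3 - 1 = 2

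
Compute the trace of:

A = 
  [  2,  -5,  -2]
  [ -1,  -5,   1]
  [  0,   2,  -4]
-7

tr(A) = 2 + -5 + -4 = -7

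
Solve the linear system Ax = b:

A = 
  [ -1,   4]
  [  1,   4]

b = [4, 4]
Row reduce the augmented matrix [A|b]:
R2 → R2 + (1)·R1
REF = 
  [ -1,   4,   4]
  [  0,   8,   8]

Back-substitution:
x₂ = 8 / 8 = 1
x₁ = (4 - (4)(1)) / (-1) = 0

x = [0, 1]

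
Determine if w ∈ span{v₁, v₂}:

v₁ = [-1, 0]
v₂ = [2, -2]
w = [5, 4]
Yes

Form the augmented matrix and row-reduce:
[v₁|v₂|w] = 
  [ -1,   2,   5]
  [  0,  -2,   4]
(already in echelon form — no row operations needed)

No row of the form [0 0 | nonzero], so the system is consistent. Back-substitution gives c₁ = -9, c₂ = -2: w = (-9)·v₁ + (-2)·v₂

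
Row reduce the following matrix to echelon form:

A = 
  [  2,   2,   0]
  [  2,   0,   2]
Row operations:
R2 → R2 - (1)·R1

Resulting echelon form:
REF = 
  [  2,   2,   0]
  [  0,  -2,   2]

Rank = 2 (number of non-zero pivot rows).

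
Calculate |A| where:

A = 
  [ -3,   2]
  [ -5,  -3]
19

For a 2×2 matrix, det = ad - bc = (-3)(-3) - (2)(-5) = 19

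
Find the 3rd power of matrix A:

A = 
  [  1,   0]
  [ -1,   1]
A^3 = 
  [  1,   0]
  [ -3,   1]

A² = A·A:
A²[1,1] = (1)(1) + (0)(-1) = 1
A²[1,2] = (1)(0) + (0)(1) = 0
A²[2,1] = (-1)(1) + (1)(-1) = -2
A²[2,2] = (-1)(0) + (1)(1) = 1
A² = 
  [  1,   0]
  [ -2,   1]

A^3 = A^2·A:
A^3[1,1] = (1)(1) + (0)(-1) = 1
A^3[1,2] = (1)(0) + (0)(1) = 0
A^3[2,1] = (-2)(1) + (1)(-1) = -3
A^3[2,2] = (-2)(0) + (1)(1) = 1
A^3 = 
  [  1,   0]
  [ -3,   1]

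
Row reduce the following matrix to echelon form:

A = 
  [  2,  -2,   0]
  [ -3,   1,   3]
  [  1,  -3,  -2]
Row operations:
R2 → R2 + (3/2)·R1
R3 → R3 - (1/2)·R1
R3 → R3 - (1)·R2

Resulting echelon form:
REF = 
  [  2,  -2,   0]
  [  0,  -2,   3]
  [  0,   0,  -5]

Rank = 3 (number of non-zero pivot rows).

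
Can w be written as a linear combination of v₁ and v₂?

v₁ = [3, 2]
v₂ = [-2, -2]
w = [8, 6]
Yes

Form the augmented matrix and row-reduce:
[v₁|v₂|w] = 
  [  3,  -2,   8]
  [  2,  -2,   6]
R2 → R2 - (2/3)·R1
REF = 
  [   3,   -2,    8]
  [   0, -2/3,  2/3]

No row of the form [0 0 | nonzero], so the system is consistent. Back-substitution gives c₁ = 2, c₂ = -1: w = (2)·v₁ + (-1)·v₂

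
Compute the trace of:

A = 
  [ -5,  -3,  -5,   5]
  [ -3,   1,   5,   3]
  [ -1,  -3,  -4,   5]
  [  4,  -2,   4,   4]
-4

tr(A) = -5 + 1 + -4 + 4 = -4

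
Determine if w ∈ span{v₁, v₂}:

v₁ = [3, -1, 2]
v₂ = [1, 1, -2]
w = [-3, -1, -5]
No

Form the augmented matrix and row-reduce:
[v₁|v₂|w] = 
  [  3,   1,  -3]
  [ -1,   1,  -1]
  [  2,  -2,  -5]
R2 → R2 + (1/3)·R1
R3 → R3 - (2/3)·R1
R3 → R3 + (2)·R2
REF = 
  [  3,   1,  -3]
  [  0, 4/3,  -2]
  [  0,   0,  -7]

Row 3 reads [0 0 | -7], i.e. 0 = -7, so the system is inconsistent and w ∉ span{v₁, v₂}.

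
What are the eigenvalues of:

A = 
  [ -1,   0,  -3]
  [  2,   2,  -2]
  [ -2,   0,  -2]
Characteristic polynomial: det(λI - A) = λ³ + λ² - 10λ + 8
Testing integer divisors of the constant term: p(1) = 0, so (λ - 1) is a factor:
p(λ) = (λ - 1)(λ² + 2λ - 8)
λ² + 2λ - 8 = (λ + 4)(λ - 2)

λ = 1, 2, -4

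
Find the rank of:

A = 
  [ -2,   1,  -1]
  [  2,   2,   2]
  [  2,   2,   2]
rank(A) = 2

Row reduce:
R2 → R2 + (1)·R1
R3 → R3 + (1)·R1
R3 → R3 - (1)·R2
REF = 
  [ -2,   1,  -1]
  [  0,   3,   1]
  [  0,   0,   0]
Pivot columns: 1, 2 → 2 pivots.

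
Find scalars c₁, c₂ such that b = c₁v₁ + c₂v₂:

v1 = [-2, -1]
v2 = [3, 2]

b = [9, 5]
c1 = -3, c2 = 1

b = -3·v1 + 1·v2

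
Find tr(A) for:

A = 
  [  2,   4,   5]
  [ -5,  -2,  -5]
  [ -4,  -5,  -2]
-2

tr(A) = 2 + -2 + -2 = -2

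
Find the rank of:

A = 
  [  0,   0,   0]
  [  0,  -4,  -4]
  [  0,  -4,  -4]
Row reduce:
Swap R1 ↔ R2
R3 → R3 - (1)·R1
REF = 
  [  0,  -4,  -4]
  [  0,   0,   0]
  [  0,   0,   0]
Pivot columns: 2 → 1 pivot.

rank(A) = 1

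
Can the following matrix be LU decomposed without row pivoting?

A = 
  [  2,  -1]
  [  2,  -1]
Yes.
A[1,1] = 2 ≠ 0, so Gaussian elimination proceeds without a row swap: multiplier ℓ₂₁ = (2)/(2) = 1, and U[2,2] = -1 - (1)(-1) = 0.
L = 
  [  1,   0]
  [  1,   1]
U = 
  [  2,  -1]
  [  0,   0]
Check row 2 of LU: [(1)(2), (1)(-1) + 0] = [2, -1] = row 2 of A ✓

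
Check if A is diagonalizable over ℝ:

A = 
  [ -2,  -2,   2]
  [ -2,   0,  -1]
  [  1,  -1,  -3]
Yes

Characteristic polynomial: det(λI - A) = λ³ + 5λ² - λ - 20
Testing integer divisors of the constant term: p(-4) = 0, so (λ + 4) is a factor:
p(λ) = (λ + 4)(λ² + λ - 5)
λ² + λ - 5 = 0  ⇒  λ = (-1 ± √((1)² - 4·(-5)))/2 = (-1 ± √(21))/2
  = (-1 + √21)/2,  (-1 - √21)/2
Eigenvalues: -4, (-1 + √21)/2, (-1 - √21)/2  (≈ -4, 1.791, -2.791)
The two irrational eigenvalues are distinct (simple), so each has alg. mult. = geom. mult. = 1.
λ=-4: alg. mult. = 1, geom. mult. = 3 - rank(A - (-4)I) = 3 - 2 = 1
Sum of geometric multiplicities equals n, so A has n independent eigenvectors.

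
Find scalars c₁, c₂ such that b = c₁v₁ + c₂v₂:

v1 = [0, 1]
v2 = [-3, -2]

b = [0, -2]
c1 = -2, c2 = 0

b = -2·v1 + 0·v2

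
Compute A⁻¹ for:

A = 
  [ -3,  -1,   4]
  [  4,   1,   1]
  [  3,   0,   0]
det(A) = (-3)·((1)(0) - (1)(0)) - (-1)·((4)(0) - (1)(3)) + (4)·((4)(0) - (1)(3))
  = (-3)(0) - (-1)(-3) + (4)(-3)
  = -15
det(A) = -15 ≠ 0, so A is invertible.

Cofactors Cᵢⱼ = (-1)ⁱ⁺ʲ·Mᵢⱼ:
C = 
  [  0,   3,  -3]
  [  0, -12,  -3]
  [ -5,  19,   1]

adj(A) = Cᵀ:
adj(A) = 
  [  0,   0,  -5]
  [  3, -12,  19]
  [ -3,  -3,   1]

A⁻¹ = (-1/15) · adj(A):
A⁻¹ = 
  [     0,      0,    1/3]
  [  -1/5,    4/5, -19/15]
  [   1/5,    1/5,  -1/15]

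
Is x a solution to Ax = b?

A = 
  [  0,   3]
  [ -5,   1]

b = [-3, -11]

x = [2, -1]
Yes

Ax = [-3, -11] = b ✓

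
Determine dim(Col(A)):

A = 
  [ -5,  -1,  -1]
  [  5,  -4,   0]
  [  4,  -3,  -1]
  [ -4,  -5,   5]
dim(Col(A)) = 3

Row reduce:
R2 → R2 + (1)·R1
R3 → R3 + (4/5)·R1
R4 → R4 - (4/5)·R1
R3 → R3 - (19/25)·R2
R4 → R4 - (21/25)·R2
R4 → R4 + (83/13)·R3
REF = 
  [    -5,     -1,     -1]
  [     0,     -5,     -1]
  [     0,      0, -26/25]
  [     0,      0,      0]
Pivot columns: 1, 2, 3 → 3 pivots.
dim(Col(A)) = number of pivot columns = 3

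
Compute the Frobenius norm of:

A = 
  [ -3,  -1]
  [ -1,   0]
||A||_F = 3.317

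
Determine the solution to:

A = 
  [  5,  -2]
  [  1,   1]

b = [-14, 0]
Row reduce the augmented matrix [A|b]:
R2 → R2 - (1/5)·R1
REF = 
  [   5,   -2,  -14]
  [   0,  7/5, 14/5]

Back-substitution:
x₂ = (14/5) / (7/5) = 2
x₁ = (-14 - (-2)(2)) / 5 = -2

x = [-2, 2]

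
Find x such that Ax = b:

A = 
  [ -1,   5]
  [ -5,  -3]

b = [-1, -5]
x = [1, 0]

Row reduce the augmented matrix [A|b]:
R2 → R2 - (5)·R1
REF = 
  [ -1,   5,  -1]
  [  0, -28,   0]

Back-substitution:
x₂ = 0 / (-28) = 0
x₁ = (-1 - (5)(0)) / (-1) = 1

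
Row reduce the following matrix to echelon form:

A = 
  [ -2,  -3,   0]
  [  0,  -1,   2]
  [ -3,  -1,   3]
Row operations:
R3 → R3 - (3/2)·R1
R3 → R3 + (7/2)·R2

Resulting echelon form:
REF = 
  [ -2,  -3,   0]
  [  0,  -1,   2]
  [  0,   0,  10]

Rank = 3 (number of non-zero pivot rows).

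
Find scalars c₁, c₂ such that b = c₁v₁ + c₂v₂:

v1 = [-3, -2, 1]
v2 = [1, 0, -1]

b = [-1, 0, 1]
c1 = 0, c2 = -1

b = 0·v1 + -1·v2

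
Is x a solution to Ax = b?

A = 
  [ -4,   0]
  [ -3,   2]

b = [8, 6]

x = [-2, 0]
Yes

Ax = [8, 6] = b ✓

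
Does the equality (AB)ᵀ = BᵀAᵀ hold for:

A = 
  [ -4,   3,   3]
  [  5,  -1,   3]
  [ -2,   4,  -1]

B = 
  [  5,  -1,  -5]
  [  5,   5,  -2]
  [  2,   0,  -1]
Yes

(AB)ᵀ = 
  [  1,  26,   8]
  [ 19, -10,  22]
  [ 11, -26,   3]

BᵀAᵀ = 
  [  1,  26,   8]
  [ 19, -10,  22]
  [ 11, -26,   3]

Both sides are equal — this is the standard identity (AB)ᵀ = BᵀAᵀ, which holds for all A, B.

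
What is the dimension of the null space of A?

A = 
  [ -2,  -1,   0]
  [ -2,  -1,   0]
nullity(A) = 2

Row reduce:
R2 → R2 - (1)·R1
REF = 
  [ -2,  -1,   0]
  [  0,   0,   0]
Pivot columns: 1 → 1 pivot.
rank(A) = 1, so nullity(A) = 3 - 1 = 2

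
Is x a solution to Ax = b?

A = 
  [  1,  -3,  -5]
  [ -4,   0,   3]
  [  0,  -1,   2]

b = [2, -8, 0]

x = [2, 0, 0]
Yes

Ax = [2, -8, 0] = b ✓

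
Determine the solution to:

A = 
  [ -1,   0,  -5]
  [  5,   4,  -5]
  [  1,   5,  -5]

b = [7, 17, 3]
x = [3, -2, -2]

Row reduce the augmented matrix [A|b]:
R2 → R2 + (5)·R1
R3 → R3 + (1)·R1
R3 → R3 - (5/4)·R2
REF = 
  [  -1,    0,   -5,    7]
  [   0,    4,  -30,   52]
  [   0,    0, 55/2,  -55]

Back-substitution:
x₃ = (-55) / (55/2) = -2
x₂ = (52 - (-30)(-2)) / 4 = -2
x₁ = (7 - (0)(-2) - (-5)(-2)) / (-1) = 3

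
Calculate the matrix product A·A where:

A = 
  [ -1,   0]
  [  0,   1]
A² = A·A:
A²[1,1] = (-1)(-1) + (0)(0) = 1
A²[1,2] = (-1)(0) + (0)(1) = 0
A²[2,1] = (0)(-1) + (1)(0) = 0
A²[2,2] = (0)(0) + (1)(1) = 1
A² = 
  [  1,   0]
  [  0,   1]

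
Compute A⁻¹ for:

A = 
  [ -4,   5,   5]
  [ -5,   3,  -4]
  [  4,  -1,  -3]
det(A) = (-4)·((3)(-3) - (-4)(-1)) - (5)·((-5)(-3) - (-4)(4)) + (5)·((-5)(-1) - (3)(4))
  = (-4)(-13) - (5)(31) + (5)(-7)
  = -138
det(A) = -138 ≠ 0, so A is invertible.

Cofactors Cᵢⱼ = (-1)ⁱ⁺ʲ·Mᵢⱼ:
C = 
  [-13, -31,  -7]
  [ 10,  -8,  16]
  [-35, -41,  13]

adj(A) = Cᵀ:
adj(A) = 
  [-13,  10, -35]
  [-31,  -8, -41]
  [ -7,  16,  13]

A⁻¹ = (-1/138) · adj(A):
A⁻¹ = 
  [ 13/138,   -5/69,  35/138]
  [ 31/138,    4/69,  41/138]
  [  7/138,   -8/69, -13/138]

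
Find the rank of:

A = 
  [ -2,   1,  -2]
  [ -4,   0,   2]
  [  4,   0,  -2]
rank(A) = 2

Row reduce:
R2 → R2 - (2)·R1
R3 → R3 + (2)·R1
R3 → R3 + (1)·R2
REF = 
  [ -2,   1,  -2]
  [  0,  -2,   6]
  [  0,   0,   0]
Pivot columns: 1, 2 → 2 pivots.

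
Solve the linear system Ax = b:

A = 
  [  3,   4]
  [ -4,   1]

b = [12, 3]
Row reduce the augmented matrix [A|b]:
R2 → R2 + (4/3)·R1
REF = 
  [   3,    4,   12]
  [   0, 19/3,   19]

Back-substitution:
x₂ = 19 / (19/3) = 3
x₁ = (12 - (4)(3)) / 3 = 0

x = [0, 3]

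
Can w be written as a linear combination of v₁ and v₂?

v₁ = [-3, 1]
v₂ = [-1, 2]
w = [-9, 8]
Yes

Form the augmented matrix and row-reduce:
[v₁|v₂|w] = 
  [ -3,  -1,  -9]
  [  1,   2,   8]
R2 → R2 + (1/3)·R1
REF = 
  [ -3,  -1,  -9]
  [  0, 5/3,   5]

No row of the form [0 0 | nonzero], so the system is consistent. Back-substitution gives c₁ = 2, c₂ = 3: w = (2)·v₁ + (3)·v₂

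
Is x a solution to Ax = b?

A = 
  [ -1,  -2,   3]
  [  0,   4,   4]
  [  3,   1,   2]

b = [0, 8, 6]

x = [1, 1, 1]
Yes

Ax = [0, 8, 6] = b ✓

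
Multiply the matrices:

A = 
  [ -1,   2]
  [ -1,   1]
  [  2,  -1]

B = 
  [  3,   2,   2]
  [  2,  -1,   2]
AB = 
  [  1,  -4,   2]
  [ -1,  -3,   0]
  [  4,   5,   2]

A is 3×2 and B is 2×3, so AB is 3×3. Each entry is (row of A)·(column of B):
AB[1,1] = (-1)(3) + (2)(2) = 1
AB[1,2] = (-1)(2) + (2)(-1) = -4
AB[1,3] = (-1)(2) + (2)(2) = 2
AB[2,1] = (-1)(3) + (1)(2) = -1
AB[2,2] = (-1)(2) + (1)(-1) = -3
AB[2,3] = (-1)(2) + (1)(2) = 0
AB[3,1] = (2)(3) + (-1)(2) = 4
AB[3,2] = (2)(2) + (-1)(-1) = 5
AB[3,3] = (2)(2) + (-1)(2) = 2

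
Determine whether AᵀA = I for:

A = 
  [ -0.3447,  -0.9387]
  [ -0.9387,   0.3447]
Yes

AᵀA = 
  [  1,   0]
  [  0,   1]
≈ I (equal to I up to the 4-dp rounding of the entries)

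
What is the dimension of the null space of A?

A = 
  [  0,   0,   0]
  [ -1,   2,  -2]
nullity(A) = 2

Row reduce:
Swap R1 ↔ R2
REF = 
  [ -1,   2,  -2]
  [  0,   0,   0]
Pivot columns: 1 → 1 pivot.
rank(A) = 1, so nullity(A) = 3 - 1 = 2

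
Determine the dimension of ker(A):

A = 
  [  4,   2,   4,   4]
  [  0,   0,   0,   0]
nullity(A) = 3

Row reduce:
(no row operations needed)
REF = 
  [  4,   2,   4,   4]
  [  0,   0,   0,   0]
Pivot columns: 1 → 1 pivot.
rank(A) = 1, so nullity(A) = 4 - 1 = 3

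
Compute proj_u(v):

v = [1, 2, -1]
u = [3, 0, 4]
v·u = (1)(3) + (2)(0) + (-1)(4) = -1
u·u = (3)² + (0)² + (4)² = 25
proj_u(v) = (v·u / u·u) × u = (-1/25) × u

proj_u(v) = [-3/25, 0, -4/25]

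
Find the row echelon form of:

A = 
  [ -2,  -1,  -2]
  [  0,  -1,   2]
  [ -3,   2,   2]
Row operations:
R3 → R3 - (3/2)·R1
R3 → R3 + (7/2)·R2

Resulting echelon form:
REF = 
  [ -2,  -1,  -2]
  [  0,  -1,   2]
  [  0,   0,  12]

Rank = 3 (number of non-zero pivot rows).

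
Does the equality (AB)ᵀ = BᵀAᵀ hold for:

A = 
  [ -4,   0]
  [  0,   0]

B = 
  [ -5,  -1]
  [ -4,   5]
Yes

(AB)ᵀ = 
  [ 20,   0]
  [  4,   0]

BᵀAᵀ = 
  [ 20,   0]
  [  4,   0]

Both sides are equal — this is the standard identity (AB)ᵀ = BᵀAᵀ, which holds for all A, B.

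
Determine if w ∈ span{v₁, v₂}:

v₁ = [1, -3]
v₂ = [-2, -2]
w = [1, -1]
Yes

Form the augmented matrix and row-reduce:
[v₁|v₂|w] = 
  [  1,  -2,   1]
  [ -3,  -2,  -1]
R2 → R2 + (3)·R1
REF = 
  [  1,  -2,   1]
  [  0,  -8,   2]

No row of the form [0 0 | nonzero], so the system is consistent. Back-substitution gives c₁ = 1/2, c₂ = -1/4: w = (1/2)·v₁ + (-1/4)·v₂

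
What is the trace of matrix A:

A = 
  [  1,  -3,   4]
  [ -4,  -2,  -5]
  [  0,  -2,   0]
-1

tr(A) = 1 + -2 + 0 = -1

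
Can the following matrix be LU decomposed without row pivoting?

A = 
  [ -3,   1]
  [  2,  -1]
Yes.
A[1,1] = -3 ≠ 0, so Gaussian elimination proceeds without a row swap: multiplier ℓ₂₁ = (2)/(-3) = -2/3, and U[2,2] = -1 - (-2/3)(1) = -1/3.
L = 
  [   1,    0]
  [-2/3,    1]
U = 
  [  -3,    1]
  [   0, -1/3]
Check row 2 of LU: [(-2/3)(-3), (-2/3)(1) + (-1/3)] = [2, -1] = row 2 of A ✓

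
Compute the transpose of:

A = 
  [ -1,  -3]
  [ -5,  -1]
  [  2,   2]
Aᵀ = 
  [ -1,  -5,   2]
  [ -3,  -1,   2]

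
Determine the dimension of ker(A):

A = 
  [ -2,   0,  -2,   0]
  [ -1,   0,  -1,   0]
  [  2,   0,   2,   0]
nullity(A) = 3

Row reduce:
R2 → R2 - (1/2)·R1
R3 → R3 + (1)·R1
REF = 
  [ -2,   0,  -2,   0]
  [  0,   0,   0,   0]
  [  0,   0,   0,   0]
Pivot columns: 1 → 1 pivot.
rank(A) = 1, so nullity(A) = 4 - 1 = 3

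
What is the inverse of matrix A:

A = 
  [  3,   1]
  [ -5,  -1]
det(A) = (3)(-1) - (1)(-5) = 2
For a 2×2 matrix, A⁻¹ = (1/det(A)) · [[d, -b], [-c, a]]
    = (1/2) · [[-1, -1], [5, 3]]

A⁻¹ = 
  [-1/2, -1/2]
  [ 5/2,  3/2]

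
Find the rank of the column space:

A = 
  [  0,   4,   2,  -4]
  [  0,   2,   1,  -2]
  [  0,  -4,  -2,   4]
Row reduce:
R2 → R2 - (1/2)·R1
R3 → R3 + (1)·R1
REF = 
  [  0,   4,   2,  -4]
  [  0,   0,   0,   0]
  [  0,   0,   0,   0]
Pivot columns: 2 → 1 pivot.
dim(Col(A)) = number of pivot columns = 1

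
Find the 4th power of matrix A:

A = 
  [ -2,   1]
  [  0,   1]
A² = A·A:
A²[1,1] = (-2)(-2) + (1)(0) = 4
A²[1,2] = (-2)(1) + (1)(1) = -1
A²[2,1] = (0)(-2) + (1)(0) = 0
A²[2,2] = (0)(1) + (1)(1) = 1
A² = 
  [  4,  -1]
  [  0,   1]

A^3 = A^2·A:
A^3[1,1] = (4)(-2) + (-1)(0) = -8
A^3[1,2] = (4)(1) + (-1)(1) = 3
A^3[2,1] = (0)(-2) + (1)(0) = 0
A^3[2,2] = (0)(1) + (1)(1) = 1
A^3 = 
  [ -8,   3]
  [  0,   1]

A^4 = A^3·A:
A^4[1,1] = (-8)(-2) + (3)(0) = 16
A^4[1,2] = (-8)(1) + (3)(1) = -5
A^4[2,1] = (0)(-2) + (1)(0) = 0
A^4[2,2] = (0)(1) + (1)(1) = 1
A^4 = 
  [ 16,  -5]
  [  0,   1]

Therefore
A^4 = 
  [ 16,  -5]
  [  0,   1]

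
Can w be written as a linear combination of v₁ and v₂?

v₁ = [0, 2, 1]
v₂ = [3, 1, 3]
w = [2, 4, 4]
No

Form the augmented matrix and row-reduce:
[v₁|v₂|w] = 
  [  0,   3,   2]
  [  2,   1,   4]
  [  1,   3,   4]
Swap R1 ↔ R2
R3 → R3 - (1/2)·R1
R3 → R3 - (5/6)·R2
REF = 
  [  2,   1,   4]
  [  0,   3,   2]
  [  0,   0, 1/3]

Row 3 reads [0 0 | 1/3], i.e. 0 = 1/3, so the system is inconsistent and w ∉ span{v₁, v₂}.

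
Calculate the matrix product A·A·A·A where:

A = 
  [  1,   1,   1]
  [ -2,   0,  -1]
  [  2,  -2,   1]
A² = A·A:
A²[1,1] = (1)(1) + (1)(-2) + (1)(2) = 1
A²[1,2] = (1)(1) + (1)(0) + (1)(-2) = -1
A²[1,3] = (1)(1) + (1)(-1) + (1)(1) = 1
A²[2,1] = (-2)(1) + (0)(-2) + (-1)(2) = -4
A²[2,2] = (-2)(1) + (0)(0) + (-1)(-2) = 0
A²[2,3] = (-2)(1) + (0)(-1) + (-1)(1) = -3
A²[3,1] = (2)(1) + (-2)(-2) + (1)(2) = 8
A²[3,2] = (2)(1) + (-2)(0) + (1)(-2) = 0
A²[3,3] = (2)(1) + (-2)(-1) + (1)(1) = 5
A² = 
  [  1,  -1,   1]
  [ -4,   0,  -3]
  [  8,   0,   5]

A^3 = A^2·A:
A^3[1,1] = (1)(1) + (-1)(-2) + (1)(2) = 5
A^3[1,2] = (1)(1) + (-1)(0) + (1)(-2) = -1
A^3[1,3] = (1)(1) + (-1)(-1) + (1)(1) = 3
A^3[2,1] = (-4)(1) + (0)(-2) + (-3)(2) = -10
A^3[2,2] = (-4)(1) + (0)(0) + (-3)(-2) = 2
A^3[2,3] = (-4)(1) + (0)(-1) + (-3)(1) = -7
A^3[3,1] = (8)(1) + (0)(-2) + (5)(2) = 18
A^3[3,2] = (8)(1) + (0)(0) + (5)(-2) = -2
A^3[3,3] = (8)(1) + (0)(-1) + (5)(1) = 13
A^3 = 
  [  5,  -1,   3]
  [-10,   2,  -7]
  [ 18,  -2,  13]

A^4 = A^3·A:
A^4[1,1] = (5)(1) + (-1)(-2) + (3)(2) = 13
A^4[1,2] = (5)(1) + (-1)(0) + (3)(-2) = -1
A^4[1,3] = (5)(1) + (-1)(-1) + (3)(1) = 9
A^4[2,1] = (-10)(1) + (2)(-2) + (-7)(2) = -28
A^4[2,2] = (-10)(1) + (2)(0) + (-7)(-2) = 4
A^4[2,3] = (-10)(1) + (2)(-1) + (-7)(1) = -19
A^4[3,1] = (18)(1) + (-2)(-2) + (13)(2) = 48
A^4[3,2] = (18)(1) + (-2)(0) + (13)(-2) = -8
A^4[3,3] = (18)(1) + (-2)(-1) + (13)(1) = 33
A^4 = 
  [ 13,  -1,   9]
  [-28,   4, -19]
  [ 48,  -8,  33]

Therefore
A^4 = 
  [ 13,  -1,   9]
  [-28,   4, -19]
  [ 48,  -8,  33]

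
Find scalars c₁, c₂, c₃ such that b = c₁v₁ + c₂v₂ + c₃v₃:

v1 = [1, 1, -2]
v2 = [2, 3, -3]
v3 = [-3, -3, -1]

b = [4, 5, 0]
c1 = -1, c2 = 1, c3 = -1

b = -1·v1 + 1·v2 + -1·v3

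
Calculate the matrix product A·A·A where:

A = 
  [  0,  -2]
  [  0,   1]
A^3 = 
  [  0,  -2]
  [  0,   1]

A² = A·A:
A²[1,1] = (0)(0) + (-2)(0) = 0
A²[1,2] = (0)(-2) + (-2)(1) = -2
A²[2,1] = (0)(0) + (1)(0) = 0
A²[2,2] = (0)(-2) + (1)(1) = 1
A² = 
  [  0,  -2]
  [  0,   1]

A^3 = A^2·A:
A^3[1,1] = (0)(0) + (-2)(0) = 0
A^3[1,2] = (0)(-2) + (-2)(1) = -2
A^3[2,1] = (0)(0) + (1)(0) = 0
A^3[2,2] = (0)(-2) + (1)(1) = 1
A^3 = 
  [  0,  -2]
  [  0,   1]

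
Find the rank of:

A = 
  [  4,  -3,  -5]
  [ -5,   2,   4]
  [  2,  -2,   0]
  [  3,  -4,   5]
rank(A) = 3

Row reduce:
R2 → R2 + (5/4)·R1
R3 → R3 - (1/2)·R1
R4 → R4 - (3/4)·R1
R3 → R3 - (2/7)·R2
R4 → R4 - (1)·R2
R4 → R4 - (7/2)·R3
REF = 
  [   4,   -3,   -5]
  [   0, -7/4, -9/4]
  [   0,    0, 22/7]
  [   0,    0,    0]
Pivot columns: 1, 2, 3 → 3 pivots.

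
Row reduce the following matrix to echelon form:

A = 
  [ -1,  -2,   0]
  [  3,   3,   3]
Row operations:
R2 → R2 + (3)·R1

Resulting echelon form:
REF = 
  [ -1,  -2,   0]
  [  0,  -3,   3]

Rank = 2 (number of non-zero pivot rows).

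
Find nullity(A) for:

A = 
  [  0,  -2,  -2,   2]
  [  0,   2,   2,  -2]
nullity(A) = 3

Row reduce:
R2 → R2 + (1)·R1
REF = 
  [  0,  -2,  -2,   2]
  [  0,   0,   0,   0]
Pivot columns: 2 → 1 pivot.
rank(A) = 1, so nullity(A) = 4 - 1 = 3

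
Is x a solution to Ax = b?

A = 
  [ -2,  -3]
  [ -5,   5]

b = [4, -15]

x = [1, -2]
Yes

Ax = [4, -15] = b ✓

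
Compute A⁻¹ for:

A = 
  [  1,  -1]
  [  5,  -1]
det(A) = (1)(-1) - (-1)(5) = 4
For a 2×2 matrix, A⁻¹ = (1/det(A)) · [[d, -b], [-c, a]]
    = (1/4) · [[-1, 1], [-5, 1]]

A⁻¹ = 
  [-1/4,  1/4]
  [-5/4,  1/4]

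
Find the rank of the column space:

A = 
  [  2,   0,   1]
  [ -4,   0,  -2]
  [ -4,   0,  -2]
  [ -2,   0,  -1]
dim(Col(A)) = 1

Row reduce:
R2 → R2 + (2)·R1
R3 → R3 + (2)·R1
R4 → R4 + (1)·R1
REF = 
  [  2,   0,   1]
  [  0,   0,   0]
  [  0,   0,   0]
  [  0,   0,   0]
Pivot columns: 1 → 1 pivot.
dim(Col(A)) = number of pivot columns = 1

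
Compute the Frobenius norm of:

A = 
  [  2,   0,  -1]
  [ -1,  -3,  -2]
||A||_F = 4.359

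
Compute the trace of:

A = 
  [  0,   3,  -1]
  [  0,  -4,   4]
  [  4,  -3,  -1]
-5

tr(A) = 0 + -4 + -1 = -5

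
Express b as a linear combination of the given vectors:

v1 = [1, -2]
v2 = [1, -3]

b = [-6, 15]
c1 = -3, c2 = -3

b = -3·v1 + -3·v2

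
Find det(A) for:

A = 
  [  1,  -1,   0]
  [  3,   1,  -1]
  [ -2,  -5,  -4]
Cofactor expansion along row 1:
det(A) = (1)·((1)(-4) - (-1)(-5)) - (-1)·((3)(-4) - (-1)(-2)) + (0)·((3)(-5) - (1)(-2))
  = (1)(-9) - (-1)(-14) + (0)(-13)
  = -23

det(A) = -23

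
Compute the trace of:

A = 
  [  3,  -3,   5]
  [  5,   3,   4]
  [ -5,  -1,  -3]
3

tr(A) = 3 + 3 + -3 = 3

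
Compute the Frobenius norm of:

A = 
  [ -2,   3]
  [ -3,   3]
||A||_F = 5.568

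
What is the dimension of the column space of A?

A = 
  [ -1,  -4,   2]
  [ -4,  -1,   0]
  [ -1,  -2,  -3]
dim(Col(A)) = 3

Row reduce:
R2 → R2 - (4)·R1
R3 → R3 - (1)·R1
R3 → R3 - (2/15)·R2
REF = 
  [    -1,     -4,      2]
  [     0,     15,     -8]
  [     0,      0, -59/15]
Pivot columns: 1, 2, 3 → 3 pivots.
dim(Col(A)) = number of pivot columns = 3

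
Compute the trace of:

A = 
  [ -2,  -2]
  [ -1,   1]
-1

tr(A) = -2 + 1 = -1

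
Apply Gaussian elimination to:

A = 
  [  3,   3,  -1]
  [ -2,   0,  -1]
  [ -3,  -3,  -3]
Row operations:
R2 → R2 + (2/3)·R1
R3 → R3 + (1)·R1

Resulting echelon form:
REF = 
  [   3,    3,   -1]
  [   0,    2, -5/3]
  [   0,    0,   -4]

Rank = 3 (number of non-zero pivot rows).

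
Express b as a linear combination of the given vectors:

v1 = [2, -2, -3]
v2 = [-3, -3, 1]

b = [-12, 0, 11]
c1 = -3, c2 = 2

b = -3·v1 + 2·v2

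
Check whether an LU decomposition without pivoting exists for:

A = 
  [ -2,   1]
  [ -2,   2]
Yes.
A[1,1] = -2 ≠ 0, so Gaussian elimination proceeds without a row swap: multiplier ℓ₂₁ = (-2)/(-2) = 1, and U[2,2] = 2 - (1)(1) = 1.
L = 
  [  1,   0]
  [  1,   1]
U = 
  [ -2,   1]
  [  0,   1]
Check row 2 of LU: [(1)(-2), (1)(1) + 1] = [-2, 2] = row 2 of A ✓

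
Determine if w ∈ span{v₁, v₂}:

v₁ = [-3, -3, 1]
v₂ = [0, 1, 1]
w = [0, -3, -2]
No

Form the augmented matrix and row-reduce:
[v₁|v₂|w] = 
  [ -3,   0,   0]
  [ -3,   1,  -3]
  [  1,   1,  -2]
R2 → R2 - (1)·R1
R3 → R3 + (1/3)·R1
R3 → R3 - (1)·R2
REF = 
  [ -3,   0,   0]
  [  0,   1,  -3]
  [  0,   0,   1]

Row 3 reads [0 0 | 1], i.e. 0 = 1, so the system is inconsistent and w ∉ span{v₁, v₂}.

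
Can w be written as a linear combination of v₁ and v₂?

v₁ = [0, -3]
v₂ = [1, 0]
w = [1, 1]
Yes

Form the augmented matrix and row-reduce:
[v₁|v₂|w] = 
  [  0,   1,   1]
  [ -3,   0,   1]
Swap R1 ↔ R2
REF = 
  [ -3,   0,   1]
  [  0,   1,   1]

No row of the form [0 0 | nonzero], so the system is consistent. Back-substitution gives c₁ = -1/3, c₂ = 1: w = (-1/3)·v₁ + (1)·v₂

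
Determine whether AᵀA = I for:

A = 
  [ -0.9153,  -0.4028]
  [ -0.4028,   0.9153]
Yes

AᵀA = 
  [  1,   0]
  [  0,   1]
≈ I (equal to I up to the 4-dp rounding of the entries)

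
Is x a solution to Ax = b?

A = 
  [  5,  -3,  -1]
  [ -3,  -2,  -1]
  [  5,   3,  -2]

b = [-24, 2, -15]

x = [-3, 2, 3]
Yes

Ax = [-24, 2, -15] = b ✓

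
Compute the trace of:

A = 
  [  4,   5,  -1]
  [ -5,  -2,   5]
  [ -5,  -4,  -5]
-3

tr(A) = 4 + -2 + -5 = -3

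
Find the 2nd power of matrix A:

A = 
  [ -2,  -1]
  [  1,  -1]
A² = A·A:
A²[1,1] = (-2)(-2) + (-1)(1) = 3
A²[1,2] = (-2)(-1) + (-1)(-1) = 3
A²[2,1] = (1)(-2) + (-1)(1) = -3
A²[2,2] = (1)(-1) + (-1)(-1) = 0
A² = 
  [  3,   3]
  [ -3,   0]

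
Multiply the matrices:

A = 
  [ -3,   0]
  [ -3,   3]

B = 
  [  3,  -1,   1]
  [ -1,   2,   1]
A is 2×2 and B is 2×3, so AB is 2×3. Each entry is (row of A)·(column of B):
AB[1,1] = (-3)(3) + (0)(-1) = -9
AB[1,2] = (-3)(-1) + (0)(2) = 3
AB[1,3] = (-3)(1) + (0)(1) = -3
AB[2,1] = (-3)(3) + (3)(-1) = -12
AB[2,2] = (-3)(-1) + (3)(2) = 9
AB[2,3] = (-3)(1) + (3)(1) = 0

AB = 
  [ -9,   3,  -3]
  [-12,   9,   0]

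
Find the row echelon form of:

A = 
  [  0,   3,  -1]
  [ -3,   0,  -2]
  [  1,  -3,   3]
Row operations:
Swap R1 ↔ R2
R3 → R3 + (1/3)·R1
R3 → R3 + (1)·R2

Resulting echelon form:
REF = 
  [ -3,   0,  -2]
  [  0,   3,  -1]
  [  0,   0, 4/3]

Rank = 3 (number of non-zero pivot rows).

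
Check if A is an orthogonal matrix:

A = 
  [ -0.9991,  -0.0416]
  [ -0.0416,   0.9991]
Yes

AᵀA = 
  [  0.9999,   0]
  [  0,   0.9999]
≈ I (equal to I up to the 4-dp rounding of the entries)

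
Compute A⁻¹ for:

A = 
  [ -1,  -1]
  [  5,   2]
det(A) = (-1)(2) - (-1)(5) = 3
For a 2×2 matrix, A⁻¹ = (1/det(A)) · [[d, -b], [-c, a]]
    = (1/3) · [[2, 1], [-5, -1]]

A⁻¹ = 
  [ 2/3,  1/3]
  [-5/3, -1/3]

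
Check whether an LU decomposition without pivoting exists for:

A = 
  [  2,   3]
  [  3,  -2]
Yes.
A[1,1] = 2 ≠ 0, so Gaussian elimination proceeds without a row swap: multiplier ℓ₂₁ = (3)/(2) = 3/2, and U[2,2] = -2 - (3/2)(3) = -13/2.
L = 
  [  1,   0]
  [3/2,   1]
U = 
  [    2,     3]
  [    0, -13/2]
Check row 2 of LU: [(3/2)(2), (3/2)(3) + (-13/2)] = [3, -2] = row 2 of A ✓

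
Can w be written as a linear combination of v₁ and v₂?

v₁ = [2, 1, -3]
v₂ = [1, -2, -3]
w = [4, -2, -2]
No

Form the augmented matrix and row-reduce:
[v₁|v₂|w] = 
  [  2,   1,   4]
  [  1,  -2,  -2]
  [ -3,  -3,  -2]
R2 → R2 - (1/2)·R1
R3 → R3 + (3/2)·R1
R3 → R3 - (3/5)·R2
REF = 
  [   2,    1,    4]
  [   0, -5/2,   -4]
  [   0,    0, 32/5]

Row 3 reads [0 0 | 32/5], i.e. 0 = 32/5, so the system is inconsistent and w ∉ span{v₁, v₂}.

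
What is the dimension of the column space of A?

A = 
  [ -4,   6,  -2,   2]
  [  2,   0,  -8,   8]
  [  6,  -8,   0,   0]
Row reduce:
R2 → R2 + (1/2)·R1
R3 → R3 + (3/2)·R1
R3 → R3 - (1/3)·R2
REF = 
  [ -4,   6,  -2,   2]
  [  0,   3,  -9,   9]
  [  0,   0,   0,   0]
Pivot columns: 1, 2 → 2 pivots.
dim(Col(A)) = number of pivot columns = 2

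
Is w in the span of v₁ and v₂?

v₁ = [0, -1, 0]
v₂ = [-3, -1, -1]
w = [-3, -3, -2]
No

Form the augmented matrix and row-reduce:
[v₁|v₂|w] = 
  [  0,  -3,  -3]
  [ -1,  -1,  -3]
  [  0,  -1,  -2]
Swap R1 ↔ R2
R3 → R3 - (1/3)·R2
REF = 
  [ -1,  -1,  -3]
  [  0,  -3,  -3]
  [  0,   0,  -1]

Row 3 reads [0 0 | -1], i.e. 0 = -1, so the system is inconsistent and w ∉ span{v₁, v₂}.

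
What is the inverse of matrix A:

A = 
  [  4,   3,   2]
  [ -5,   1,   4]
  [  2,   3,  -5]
det(A) = (4)·((1)(-5) - (4)(3)) - (3)·((-5)(-5) - (4)(2)) + (2)·((-5)(3) - (1)(2))
  = (4)(-17) - (3)(17) + (2)(-17)
  = -153
det(A) = -153 ≠ 0, so A is invertible.

Cofactors Cᵢⱼ = (-1)ⁱ⁺ʲ·Mᵢⱼ:
C = 
  [-17, -17, -17]
  [ 21, -24,  -6]
  [ 10, -26,  19]

adj(A) = Cᵀ:
adj(A) = 
  [-17,  21,  10]
  [-17, -24, -26]
  [-17,  -6,  19]

A⁻¹ = (-1/153) · adj(A):
A⁻¹ = 
  [    1/9,   -7/51, -10/153]
  [    1/9,    8/51,  26/153]
  [    1/9,    2/51, -19/153]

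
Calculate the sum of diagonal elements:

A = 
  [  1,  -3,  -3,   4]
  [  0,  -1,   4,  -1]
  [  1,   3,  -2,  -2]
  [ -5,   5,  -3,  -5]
-7

tr(A) = 1 + -1 + -2 + -5 = -7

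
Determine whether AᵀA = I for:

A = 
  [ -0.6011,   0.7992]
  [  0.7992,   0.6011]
Yes

AᵀA = 
  [  1,   0]
  [  0,   1]
≈ I (equal to I up to the 4-dp rounding of the entries)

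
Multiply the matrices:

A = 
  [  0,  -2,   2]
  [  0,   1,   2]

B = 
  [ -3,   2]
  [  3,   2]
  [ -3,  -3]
AB = 
  [-12, -10]
  [ -3,  -4]

A is 2×3 and B is 3×2, so AB is 2×2. Each entry is (row of A)·(column of B):
AB[1,1] = (0)(-3) + (-2)(3) + (2)(-3) = -12
AB[1,2] = (0)(2) + (-2)(2) + (2)(-3) = -10
AB[2,1] = (0)(-3) + (1)(3) + (2)(-3) = -3
AB[2,2] = (0)(2) + (1)(2) + (2)(-3) = -4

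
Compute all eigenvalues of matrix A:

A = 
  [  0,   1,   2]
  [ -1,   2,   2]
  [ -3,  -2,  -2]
Characteristic polynomial: det(λI - A) = λ³ + 7λ - 8
Testing integer divisors of the constant term: p(1) = 0, so (λ - 1) is a factor:
p(λ) = (λ - 1)(λ² + λ + 8)
λ² + λ + 8 = 0  ⇒  λ = (-1 ± √((1)² - 4·(8)))/2 = (-1 ± √(-31))/2
  = (-1 + i√31)/2,  (-1 - i√31)/2

λ = 1, (-1 + i√31)/2, (-1 - i√31)/2  (≈ 1, -0.5 + 2.784i, -0.5 - 2.784i)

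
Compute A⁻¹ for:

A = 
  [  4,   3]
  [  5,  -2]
det(A) = (4)(-2) - (3)(5) = -23
For a 2×2 matrix, A⁻¹ = (1/det(A)) · [[d, -b], [-c, a]]
    = (-1/23) · [[-2, -3], [-5, 4]]

A⁻¹ = 
  [ 2/23,  3/23]
  [ 5/23, -4/23]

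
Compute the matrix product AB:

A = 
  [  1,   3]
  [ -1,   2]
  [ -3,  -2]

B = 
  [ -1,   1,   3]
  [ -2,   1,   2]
A is 3×2 and B is 2×3, so AB is 3×3. Each entry is (row of A)·(column of B):
AB[1,1] = (1)(-1) + (3)(-2) = -7
AB[1,2] = (1)(1) + (3)(1) = 4
AB[1,3] = (1)(3) + (3)(2) = 9
AB[2,1] = (-1)(-1) + (2)(-2) = -3
AB[2,2] = (-1)(1) + (2)(1) = 1
AB[2,3] = (-1)(3) + (2)(2) = 1
AB[3,1] = (-3)(-1) + (-2)(-2) = 7
AB[3,2] = (-3)(1) + (-2)(1) = -5
AB[3,3] = (-3)(3) + (-2)(2) = -13

AB = 
  [ -7,   4,   9]
  [ -3,   1,   1]
  [  7,  -5, -13]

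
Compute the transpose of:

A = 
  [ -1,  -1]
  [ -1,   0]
Aᵀ = 
  [ -1,  -1]
  [ -1,   0]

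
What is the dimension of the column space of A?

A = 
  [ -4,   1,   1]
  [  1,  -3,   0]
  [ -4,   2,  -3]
Row reduce:
R2 → R2 + (1/4)·R1
R3 → R3 - (1)·R1
R3 → R3 + (4/11)·R2
REF = 
  [    -4,      1,      1]
  [     0,  -11/4,    1/4]
  [     0,      0, -43/11]
Pivot columns: 1, 2, 3 → 3 pivots.
dim(Col(A)) = number of pivot columns = 3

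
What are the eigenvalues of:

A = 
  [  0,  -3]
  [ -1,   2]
tr(A) = 2, det(A) = -3
Characteristic polynomial: λ² - tr(A)λ + det(A) = λ² - 2λ - 3
λ² - 2λ - 3 = (λ + 1)(λ - 3)

λ = 3, -1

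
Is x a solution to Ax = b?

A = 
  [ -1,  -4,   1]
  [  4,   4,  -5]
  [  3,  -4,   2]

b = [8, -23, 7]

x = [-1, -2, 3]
No

Ax = [12, -27, 11] ≠ b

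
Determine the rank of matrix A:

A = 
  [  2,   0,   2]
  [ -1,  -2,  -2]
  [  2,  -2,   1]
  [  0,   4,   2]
Row reduce:
R2 → R2 + (1/2)·R1
R3 → R3 - (1)·R1
R3 → R3 - (1)·R2
R4 → R4 + (2)·R2
REF = 
  [  2,   0,   2]
  [  0,  -2,  -1]
  [  0,   0,   0]
  [  0,   0,   0]
Pivot columns: 1, 2 → 2 pivots.

rank(A) = 2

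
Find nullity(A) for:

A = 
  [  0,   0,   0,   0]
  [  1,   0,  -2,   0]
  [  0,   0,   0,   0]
nullity(A) = 3

Row reduce:
Swap R1 ↔ R2
REF = 
  [  1,   0,  -2,   0]
  [  0,   0,   0,   0]
  [  0,   0,   0,   0]
Pivot columns: 1 → 1 pivot.
rank(A) = 1, so nullity(A) = 4 - 1 = 3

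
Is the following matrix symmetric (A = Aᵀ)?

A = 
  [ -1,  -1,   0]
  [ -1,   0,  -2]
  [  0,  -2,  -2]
Yes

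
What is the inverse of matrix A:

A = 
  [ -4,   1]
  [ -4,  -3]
det(A) = (-4)(-3) - (1)(-4) = 16
For a 2×2 matrix, A⁻¹ = (1/det(A)) · [[d, -b], [-c, a]]
    = (1/16) · [[-3, -1], [4, -4]]

A⁻¹ = 
  [-3/16, -1/16]
  [  1/4,  -1/4]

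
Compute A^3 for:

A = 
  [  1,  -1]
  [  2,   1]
A² = A·A:
A²[1,1] = (1)(1) + (-1)(2) = -1
A²[1,2] = (1)(-1) + (-1)(1) = -2
A²[2,1] = (2)(1) + (1)(2) = 4
A²[2,2] = (2)(-1) + (1)(1) = -1
A² = 
  [ -1,  -2]
  [  4,  -1]

A^3 = A^2·A:
A^3[1,1] = (-1)(1) + (-2)(2) = -5
A^3[1,2] = (-1)(-1) + (-2)(1) = -1
A^3[2,1] = (4)(1) + (-1)(2) = 2
A^3[2,2] = (4)(-1) + (-1)(1) = -5
A^3 = 
  [ -5,  -1]
  [  2,  -5]

Therefore
A^3 = 
  [ -5,  -1]
  [  2,  -5]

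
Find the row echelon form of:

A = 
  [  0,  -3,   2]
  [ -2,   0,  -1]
Row operations:
Swap R1 ↔ R2

Resulting echelon form:
REF = 
  [ -2,   0,  -1]
  [  0,  -3,   2]

Rank = 2 (number of non-zero pivot rows).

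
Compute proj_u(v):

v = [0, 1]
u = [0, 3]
v·u = (0)(0) + (1)(3) = 3
u·u = (0)² + (3)² = 9
proj_u(v) = (v·u / u·u) × u = (3/9) × u = (1/3) × u

proj_u(v) = [0, 1]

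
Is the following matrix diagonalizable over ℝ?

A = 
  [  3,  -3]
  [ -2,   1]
Yes

tr(A) = 4, det(A) = -3
Characteristic polynomial: λ² - tr(A)λ + det(A) = λ² - 4λ - 3
λ² - 4λ - 3 = 0  ⇒  λ = (4 ± √((-4)² - 4·(-3)))/2 = (4 ± √(28))/2
  = 2 + √7,  2 - √7
Eigenvalues: 2 + √7, 2 - √7  (≈ 4.646, -0.6458)
The two irrational eigenvalues are distinct (simple), so each has alg. mult. = geom. mult. = 1.
Sum of geometric multiplicities equals n, so A has n independent eigenvectors.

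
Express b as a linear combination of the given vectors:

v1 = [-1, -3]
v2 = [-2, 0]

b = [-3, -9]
c1 = 3, c2 = 0

b = 3·v1 + 0·v2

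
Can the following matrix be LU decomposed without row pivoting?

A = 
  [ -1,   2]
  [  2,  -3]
Yes.
A[1,1] = -1 ≠ 0, so Gaussian elimination proceeds without a row swap: multiplier ℓ₂₁ = (2)/(-1) = -2, and U[2,2] = -3 - (-2)(2) = 1.
L = 
  [  1,   0]
  [ -2,   1]
U = 
  [ -1,   2]
  [  0,   1]
Check row 2 of LU: [(-2)(-1), (-2)(2) + 1] = [2, -3] = row 2 of A ✓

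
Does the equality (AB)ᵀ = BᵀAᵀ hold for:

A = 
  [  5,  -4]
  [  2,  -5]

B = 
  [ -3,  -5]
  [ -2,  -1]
Yes

(AB)ᵀ = 
  [ -7,   4]
  [-21,  -5]

BᵀAᵀ = 
  [ -7,   4]
  [-21,  -5]

Both sides are equal — this is the standard identity (AB)ᵀ = BᵀAᵀ, which holds for all A, B.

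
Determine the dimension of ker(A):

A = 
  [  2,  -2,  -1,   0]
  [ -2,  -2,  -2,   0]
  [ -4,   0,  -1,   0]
nullity(A) = 2

Row reduce:
R2 → R2 + (1)·R1
R3 → R3 + (2)·R1
R3 → R3 - (1)·R2
REF = 
  [  2,  -2,  -1,   0]
  [  0,  -4,  -3,   0]
  [  0,   0,   0,   0]
Pivot columns: 1, 2 → 2 pivots.
rank(A) = 2, so nullity(A) = 4 - 2 = 2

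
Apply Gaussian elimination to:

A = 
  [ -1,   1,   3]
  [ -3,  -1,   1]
Row operations:
R2 → R2 - (3)·R1

Resulting echelon form:
REF = 
  [ -1,   1,   3]
  [  0,  -4,  -8]

Rank = 2 (number of non-zero pivot rows).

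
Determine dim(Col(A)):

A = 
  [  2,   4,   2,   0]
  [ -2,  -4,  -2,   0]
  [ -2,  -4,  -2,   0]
Row reduce:
R2 → R2 + (1)·R1
R3 → R3 + (1)·R1
REF = 
  [  2,   4,   2,   0]
  [  0,   0,   0,   0]
  [  0,   0,   0,   0]
Pivot columns: 1 → 1 pivot.
dim(Col(A)) = number of pivot columns = 1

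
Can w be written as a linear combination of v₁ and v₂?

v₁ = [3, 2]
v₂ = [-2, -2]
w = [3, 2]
Yes

Form the augmented matrix and row-reduce:
[v₁|v₂|w] = 
  [  3,  -2,   3]
  [  2,  -2,   2]
R2 → R2 - (2/3)·R1
REF = 
  [   3,   -2,    3]
  [   0, -2/3,    0]

No row of the form [0 0 | nonzero], so the system is consistent. Back-substitution gives c₁ = 1, c₂ = 0: w = (1)·v₁ + (0)·v₂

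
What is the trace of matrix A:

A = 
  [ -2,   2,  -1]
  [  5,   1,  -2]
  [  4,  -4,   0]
-1

tr(A) = -2 + 1 + 0 = -1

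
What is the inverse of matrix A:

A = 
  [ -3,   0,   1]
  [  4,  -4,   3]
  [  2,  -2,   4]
det(A) = (-3)·((-4)(4) - (3)(-2)) - (0)·((4)(4) - (3)(2)) + (1)·((4)(-2) - (-4)(2))
  = (-3)(-10) - (0)(10) + (1)(0)
  = 30
det(A) = 30 ≠ 0, so A is invertible.

Cofactors Cᵢⱼ = (-1)ⁱ⁺ʲ·Mᵢⱼ:
C = 
  [-10, -10,   0]
  [ -2, -14,  -6]
  [  4,  13,  12]

adj(A) = Cᵀ:
adj(A) = 
  [-10,  -2,   4]
  [-10, -14,  13]
  [  0,  -6,  12]

A⁻¹ = (1/30) · adj(A):
A⁻¹ = 
  [ -1/3, -1/15,  2/15]
  [ -1/3, -7/15, 13/30]
  [    0,  -1/5,   2/5]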